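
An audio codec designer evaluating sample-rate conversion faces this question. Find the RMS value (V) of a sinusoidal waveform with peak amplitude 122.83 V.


RMS voltage for a sinusoidal waveform:
V_rms = V_peak / sqrt(2)
      = 122.83 / 1.414214
      = 86.854 V

86.854 V


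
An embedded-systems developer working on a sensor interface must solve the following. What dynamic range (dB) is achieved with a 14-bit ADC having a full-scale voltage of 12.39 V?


Dynamic range from full-scale to LSB:
V_min = V_max / 2^bits = 12.39 / 2^14
DR = 20 * log10(V_max / V_min)
   = 20 * log10(2^14)
   = 20 * 14 * log10(2)
   = 84.29 dB

84.29 dB


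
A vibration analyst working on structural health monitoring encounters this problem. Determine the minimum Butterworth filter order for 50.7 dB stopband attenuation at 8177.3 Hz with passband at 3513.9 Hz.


Butterworth filter order formula:
n = log10(10^(A/10) - 1) / (2 * log10(f_stop/f_pass))
10^(50.7/10) - 1 = 117488.7555
f_stop/f_pass = 8177.3 / 3513.9 = 2.3271
n = 6.9107 -> ceil = 7

7


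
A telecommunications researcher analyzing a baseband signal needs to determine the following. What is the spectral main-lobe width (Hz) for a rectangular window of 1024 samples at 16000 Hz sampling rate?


Main lobe width for a rectangular window:
Width = 2 * fs / N
      = 2 * 16000 / 1024
      = 32000 / 1024
      = 31.25 Hz

31.25 Hz


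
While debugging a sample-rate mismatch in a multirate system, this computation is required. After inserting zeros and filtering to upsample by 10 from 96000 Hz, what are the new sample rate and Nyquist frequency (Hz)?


Step 1 — output sample rate after interpolation by L:
fs_out = L * fs_in = 10 * 96000 = 960000 Hz

Step 2 — Nyquist frequency of the output stream:
f_Nyq = fs_out / 2 = 960000 / 2 = 480000.0 Hz

fs_out = 960000 Hz; f_Nyquist = 480000.0 Hz


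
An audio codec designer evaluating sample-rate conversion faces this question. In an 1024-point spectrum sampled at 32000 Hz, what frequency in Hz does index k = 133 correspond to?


Frequency of DFT bin k:
f_k = k * fs / N
    = 133 * 32000 / 1024
    = 4256000 / 1024
    = 4156.25 Hz

4156.25 Hz


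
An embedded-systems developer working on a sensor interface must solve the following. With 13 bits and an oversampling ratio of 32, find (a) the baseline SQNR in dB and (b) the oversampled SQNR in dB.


Step 1 — baseline SQNR at Nyquist:
SQNR_base = 6.02*N + 1.76
          = 6.02*13 + 1.76
          = 80.02 dB

Step 2 — oversampling processing gain:
G = 10*log10(OSR) = 10*log10(32) = 15.05 dB

Step 3 — total:
SQNR_total = 80.02 + 15.05 = 95.07 dB

Base SQNR = 80.02 dB; oversampled SQNR = 95.07 dB


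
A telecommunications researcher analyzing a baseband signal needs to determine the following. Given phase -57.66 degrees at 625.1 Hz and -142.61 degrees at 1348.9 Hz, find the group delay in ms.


Group delay from phase difference:
tau = -d(phi)/d(omega)
d(phi) = -84.95 deg = -1.482657 rad
d(omega) = 2*pi*(1348.9 - 625.1) = 4547.7695 rad/s
tau = -(-1.482657) / 4547.7695
    = 0.326 ms

0.326 ms


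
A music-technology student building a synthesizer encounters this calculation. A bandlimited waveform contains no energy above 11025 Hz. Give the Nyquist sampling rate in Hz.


The Nyquist rate is twice the maximum frequency component.
fs_min = 2 * fmax
      = 2 * 11025
      = 22050 Hz

22050


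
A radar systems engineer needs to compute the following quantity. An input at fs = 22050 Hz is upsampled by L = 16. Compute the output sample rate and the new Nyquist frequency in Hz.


Step 1 — output sample rate after interpolation by L:
fs_out = L * fs_in = 16 * 22050 = 352800 Hz

Step 2 — Nyquist frequency of the output stream:
f_Nyq = fs_out / 2 = 352800 / 2 = 176400.0 Hz

fs_out = 352800 Hz; f_Nyquist = 176400.0 Hz


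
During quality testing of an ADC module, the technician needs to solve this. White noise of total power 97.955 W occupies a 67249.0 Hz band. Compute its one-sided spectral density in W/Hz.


Power spectral density:
PSD = P / BW
    = 97.955 / 67249.0
    = 0.0014566 W/Hz

0.0014566 W/Hz


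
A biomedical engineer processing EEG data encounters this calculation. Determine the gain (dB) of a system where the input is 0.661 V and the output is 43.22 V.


Voltage gain in dB:
G = 20 * log10(Vout / Vin)
  = 20 * log10(43.22 / 0.661)
  = 20 * log10(65.385779)
  = 20 * 1.815483
  = 36.31 dB

36.31 dB


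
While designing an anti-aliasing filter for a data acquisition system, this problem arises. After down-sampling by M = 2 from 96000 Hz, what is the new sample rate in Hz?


Decimation reduces the sample rate:
fs_out = fs_in / M
       = 96000 / 2
       = 48000.0 Hz

48000.0 Hz


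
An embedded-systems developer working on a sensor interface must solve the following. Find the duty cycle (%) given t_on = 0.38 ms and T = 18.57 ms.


Duty cycle as a percentage:
DC = (t_on / T) * 100
   = (0.38 / 18.57) * 100
   = 0.020463 * 100
   = 2.05 %

2.05 %


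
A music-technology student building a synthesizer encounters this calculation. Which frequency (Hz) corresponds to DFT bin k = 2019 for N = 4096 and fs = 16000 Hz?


Frequency of DFT bin k:
f_k = k * fs / N
    = 2019 * 16000 / 4096
    = 32304000 / 4096
    = 7886.719 Hz

7886.719 Hz


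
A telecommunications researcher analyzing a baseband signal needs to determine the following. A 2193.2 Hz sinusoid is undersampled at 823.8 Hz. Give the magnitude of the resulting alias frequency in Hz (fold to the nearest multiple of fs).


Compute the nearest integer multiple of fs to the signal:
n = round(2193.2 / 823.8) = 3
f_alias = |2193.2 - 3 * 823.8|
        = |2193.2 - 2471.4|
        = 278.2 Hz

278.2


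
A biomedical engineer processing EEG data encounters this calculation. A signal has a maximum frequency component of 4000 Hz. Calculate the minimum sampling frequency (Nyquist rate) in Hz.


The Nyquist rate is twice the maximum frequency component.
fs_min = 2 * fmax
      = 2 * 4000
      = 8000 Hz

8000


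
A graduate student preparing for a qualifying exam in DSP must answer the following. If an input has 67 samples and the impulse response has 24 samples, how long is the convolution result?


Linear convolution output length:
L = N + M - 1
  = 67 + 24 - 1
  = 90 samples

90


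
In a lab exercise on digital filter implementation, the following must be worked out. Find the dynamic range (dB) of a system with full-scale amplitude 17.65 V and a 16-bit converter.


Dynamic range from full-scale to LSB:
V_min = V_max / 2^bits = 17.65 / 2^16
DR = 20 * log10(V_max / V_min)
   = 20 * log10(2^16)
   = 20 * 16 * log10(2)
   = 96.33 dB

96.33 dB


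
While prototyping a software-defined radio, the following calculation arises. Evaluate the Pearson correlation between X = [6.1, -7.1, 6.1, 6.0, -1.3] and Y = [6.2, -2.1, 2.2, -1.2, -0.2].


Pearson correlation coefficient (population):
r = cov(X,Y) / (std(X) * std(Y))
Mean X = 1.96, Mean Y = 0.98
Cov(X,Y) = 9.9212
Std(X) = 5.353728, Std(Y) = 2.978859
r = 0.6221

0.6221


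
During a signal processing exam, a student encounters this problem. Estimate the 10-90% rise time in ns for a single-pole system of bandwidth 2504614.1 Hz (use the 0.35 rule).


Rise time from bandwidth relationship:
tr = 0.35 / BW
   = 0.35 / 2504614.1
   = 1.397420864e-07 s
   = 139.7421 ns

139.7421 ns


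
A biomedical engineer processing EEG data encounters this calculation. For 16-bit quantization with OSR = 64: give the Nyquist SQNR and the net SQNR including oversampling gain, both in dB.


Step 1 — baseline SQNR at Nyquist:
SQNR_base = 6.02*N + 1.76
          = 6.02*16 + 1.76
          = 98.08 dB

Step 2 — oversampling processing gain:
G = 10*log10(OSR) = 10*log10(64) = 18.06 dB

Step 3 — total:
SQNR_total = 98.08 + 18.06 = 116.14 dB

Base SQNR = 98.08 dB; oversampled SQNR = 116.14 dB


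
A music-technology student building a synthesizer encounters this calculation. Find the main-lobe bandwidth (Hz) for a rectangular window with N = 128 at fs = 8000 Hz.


Main lobe width for a rectangular window:
Width = 2 * fs / N
      = 2 * 8000 / 128
      = 16000 / 128
      = 125.0 Hz

125.0 Hz


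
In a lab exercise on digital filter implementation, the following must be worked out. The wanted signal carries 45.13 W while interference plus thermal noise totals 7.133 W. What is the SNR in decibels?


SNR in decibels:
SNR = 10 * log10(Ps / Pn)
    = 10 * log10(45.13 / 7.133)
    = 10 * log10(6.3269)
    = 10 * 0.8012
    = 8.01 dB

8.01 dB


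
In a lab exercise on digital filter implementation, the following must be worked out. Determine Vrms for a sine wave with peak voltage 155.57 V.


RMS voltage for a sinusoidal waveform:
V_rms = V_peak / sqrt(2)
      = 155.57 / 1.414214
      = 110.005 V

110.005 V


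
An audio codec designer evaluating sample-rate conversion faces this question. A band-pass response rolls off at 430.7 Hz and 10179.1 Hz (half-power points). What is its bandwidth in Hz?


Bandwidth is the difference of -3dB frequencies:
BW = f_high - f_low
   = 10179.1 - 430.7
   = 9748.4 Hz

9748.4 Hz


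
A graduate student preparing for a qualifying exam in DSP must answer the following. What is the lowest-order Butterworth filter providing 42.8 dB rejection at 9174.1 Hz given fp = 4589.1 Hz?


Butterworth filter order formula:
n = log10(10^(A/10) - 1) / (2 * log10(f_stop/f_pass))
10^(42.8/10) - 1 = 19053.6072
f_stop/f_pass = 9174.1 / 4589.1 = 1.9991
n = 7.1135 -> ceil = 8

8


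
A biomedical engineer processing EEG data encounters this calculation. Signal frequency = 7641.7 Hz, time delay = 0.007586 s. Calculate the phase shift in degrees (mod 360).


Phase shift from frequency and time delay:
phi = 360 * f * t_delay
    = 360 * 7641.7 * 0.007586
    = 20869.18 degrees
    mod 360 = 349.18 degrees

349.18 degrees


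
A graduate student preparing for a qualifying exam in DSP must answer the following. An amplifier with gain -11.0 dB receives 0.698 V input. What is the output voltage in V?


Output voltage from dB gain:
V_out = V_in * 10^(gain_dB / 20)
      = 0.698 * 10^(-11.0 / 20)
      = 0.698 * 0.281838
      = 0.1967 V

0.1967 V


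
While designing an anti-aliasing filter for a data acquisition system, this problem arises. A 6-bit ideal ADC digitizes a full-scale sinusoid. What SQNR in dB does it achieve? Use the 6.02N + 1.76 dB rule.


Theoretical SNR for a full-scale sinusoid:
SNR = 6.02 * N + 1.76
    = 6.02 * 6 + 1.76
    = 36.12 + 1.76
    = 37.88 dB

37.88 dB


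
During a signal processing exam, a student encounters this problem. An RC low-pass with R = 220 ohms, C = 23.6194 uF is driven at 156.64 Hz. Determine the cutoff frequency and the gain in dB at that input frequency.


Step 1 — cutoff frequency:
fc = 1 / (2*pi*R*C)
C = 23.6194 uF = 2.36194e-05 F
fc = 1 / (2*pi*220*2.36194e-05)
   = 30.6287 Hz

Step 2 — magnitude at f = 156.64 Hz:
|H(f)| = 1 / sqrt(1 + (f/fc)^2)
f/fc = 156.64 / 30.6287 = 5.114158
|H| = 1 / sqrt(1 + 26.154612) = 0.1919014
|H|_dB = 20*log10(0.1919014) = -14.34 dB

fc = 30.6287 Hz; |H(156.64 Hz)| = -14.34 dB


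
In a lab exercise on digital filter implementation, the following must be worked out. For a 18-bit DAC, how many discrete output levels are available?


Number of quantization levels = 2^N
= 2^18
= 262144

262144


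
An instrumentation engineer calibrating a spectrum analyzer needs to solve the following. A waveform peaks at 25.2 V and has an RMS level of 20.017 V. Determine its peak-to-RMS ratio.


Crest factor is the ratio of peak to RMS:
CF = V_peak / V_rms
   = 25.2 / 20.017
   = 1.2589

1.2589


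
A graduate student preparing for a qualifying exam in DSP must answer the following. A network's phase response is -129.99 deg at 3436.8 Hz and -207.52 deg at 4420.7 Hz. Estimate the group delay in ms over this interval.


Group delay from phase difference:
tau = -d(phi)/d(omega)
d(phi) = -77.53 deg = -1.353154 rad
d(omega) = 2*pi*(4420.7 - 3436.8) = 6182.026 rad/s
tau = -(-1.353154) / 6182.026
    = 0.2189 ms

0.2189 ms


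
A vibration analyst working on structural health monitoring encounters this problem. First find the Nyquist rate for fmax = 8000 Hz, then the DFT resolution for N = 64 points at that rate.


Step 1 — Nyquist sampling rate:
fs = 2 * fmax = 2 * 8000 = 16000 Hz

Step 2 — DFT bin spacing:
df = fs / N = 16000 / 64 = 250.0 Hz

250.0 Hz


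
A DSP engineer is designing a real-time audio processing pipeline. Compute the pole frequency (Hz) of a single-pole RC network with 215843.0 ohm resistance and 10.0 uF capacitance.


Cutoff frequency of a first-order RC filter:
fc = 1 / (2 * pi * R * C)
C = 10.0 uF = 1e-05 F
fc = 1 / (2 * pi * 215843.0 * 1e-05)
   = 1 / 13.561815662576
   = 0.073736 Hz

0.073736 Hz


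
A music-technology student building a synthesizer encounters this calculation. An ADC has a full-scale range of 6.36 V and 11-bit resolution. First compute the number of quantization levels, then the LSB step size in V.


Step 1 — number of quantization levels:
L = 2^N = 2^11 = 2048

Step 2 — LSB step size:
delta = Vfs / L
      = 6.36 / 2048
      = 0.00310547 V

Levels = 2048; step size = 0.00310547 V


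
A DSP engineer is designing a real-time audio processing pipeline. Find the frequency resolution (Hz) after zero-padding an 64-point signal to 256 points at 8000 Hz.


Frequency resolution after zero-padding:
N_padded = 64 * 4 = 256
df = fs / N_padded
   = 8000 / 256
   = 31.25 Hz

31.25 Hz


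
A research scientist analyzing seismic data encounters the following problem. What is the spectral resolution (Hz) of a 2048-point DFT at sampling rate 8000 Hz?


DFT frequency resolution:
df = fs / N
   = 8000 / 2048
   = 3.9062 Hz

3.9062 Hz


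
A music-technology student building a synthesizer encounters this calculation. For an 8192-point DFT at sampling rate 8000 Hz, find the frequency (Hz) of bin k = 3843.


Frequency of DFT bin k:
f_k = k * fs / N
    = 3843 * 8000 / 8192
    = 30744000 / 8192
    = 3752.93 Hz

3752.93 Hz


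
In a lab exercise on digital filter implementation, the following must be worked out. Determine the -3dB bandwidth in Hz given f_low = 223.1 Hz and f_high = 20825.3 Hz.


Bandwidth is the difference of -3dB frequencies:
BW = f_high - f_low
   = 20825.3 - 223.1
   = 20602.2 Hz

20602.2 Hz


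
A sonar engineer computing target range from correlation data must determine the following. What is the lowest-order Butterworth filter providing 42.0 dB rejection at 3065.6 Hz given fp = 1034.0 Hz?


Butterworth filter order formula:
n = log10(10^(A/10) - 1) / (2 * log10(f_stop/f_pass))
10^(42.0/10) - 1 = 15847.9319
f_stop/f_pass = 3065.6 / 1034.0 = 2.9648
n = 4.4492 -> ceil = 5

5


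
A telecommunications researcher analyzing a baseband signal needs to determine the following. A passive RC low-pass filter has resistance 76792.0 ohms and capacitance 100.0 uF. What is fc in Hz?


Cutoff frequency of a first-order RC filter:
fc = 1 / (2 * pi * R * C)
C = 100.0 uF = 0.0001 F
fc = 1 / (2 * pi * 76792.0 * 0.0001)
   = 1 / 48.249836610893
   = 0.020725 Hz

0.020725 Hz


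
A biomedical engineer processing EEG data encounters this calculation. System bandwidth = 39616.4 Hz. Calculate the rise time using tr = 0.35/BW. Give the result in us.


Rise time from bandwidth relationship:
tr = 0.35 / BW
   = 0.35 / 39616.4
   = 8.834725013e-06 s
   = 8.8347 us

8.8347 us


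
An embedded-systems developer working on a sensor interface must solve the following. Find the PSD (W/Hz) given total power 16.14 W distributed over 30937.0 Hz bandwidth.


Power spectral density:
PSD = P / BW
    = 16.14 / 30937.0
    = 0.00052171 W/Hz

0.00052171 W/Hz


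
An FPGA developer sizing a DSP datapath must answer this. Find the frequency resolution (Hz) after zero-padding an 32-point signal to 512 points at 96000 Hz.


Frequency resolution after zero-padding:
N_padded = 32 * 16 = 512
df = fs / N_padded
   = 96000 / 512
   = 187.5 Hz

187.5 Hz


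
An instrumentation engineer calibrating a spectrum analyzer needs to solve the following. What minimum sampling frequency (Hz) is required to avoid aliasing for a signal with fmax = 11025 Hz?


The Nyquist rate is twice the maximum frequency component.
fs_min = 2 * fmax
      = 2 * 11025
      = 22050 Hz

22050


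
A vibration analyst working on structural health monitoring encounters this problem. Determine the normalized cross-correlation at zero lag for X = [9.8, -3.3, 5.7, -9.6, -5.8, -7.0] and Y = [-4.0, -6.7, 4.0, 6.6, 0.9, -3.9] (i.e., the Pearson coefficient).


Pearson correlation coefficient (population):
r = cov(X,Y) / (std(X) * std(Y))
Mean X = -1.7, Mean Y = -0.5167
Cov(X,Y) = -6.806667
Std(X) = 7.034202, Std(Y) = 4.741103
r = -0.2041

-0.2041


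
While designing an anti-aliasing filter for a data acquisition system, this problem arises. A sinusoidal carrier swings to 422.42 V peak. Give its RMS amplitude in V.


RMS voltage for a sinusoidal waveform:
V_rms = V_peak / sqrt(2)
      = 422.42 / 1.414214
      = 298.696 V

298.696 V


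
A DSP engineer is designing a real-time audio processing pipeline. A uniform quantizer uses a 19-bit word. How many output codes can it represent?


Number of quantization levels = 2^N
= 2^19
= 524288

524288


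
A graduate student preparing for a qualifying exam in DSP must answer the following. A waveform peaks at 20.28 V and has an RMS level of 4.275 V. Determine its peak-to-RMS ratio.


Crest factor is the ratio of peak to RMS:
CF = V_peak / V_rms
   = 20.28 / 4.275
   = 4.7439

4.7439


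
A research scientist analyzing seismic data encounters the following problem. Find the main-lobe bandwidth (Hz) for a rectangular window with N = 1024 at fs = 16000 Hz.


Main lobe width for a rectangular window:
Width = 2 * fs / N
      = 2 * 16000 / 1024
      = 32000 / 1024
      = 31.25 Hz

31.25 Hz


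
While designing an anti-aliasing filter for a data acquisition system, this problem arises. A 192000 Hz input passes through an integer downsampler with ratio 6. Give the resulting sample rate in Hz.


Decimation reduces the sample rate:
fs_out = fs_in / M
       = 192000 / 6
       = 32000.0 Hz

32000.0 Hz


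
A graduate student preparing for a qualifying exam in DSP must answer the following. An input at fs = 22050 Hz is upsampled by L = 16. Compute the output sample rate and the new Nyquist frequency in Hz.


Step 1 — output sample rate after interpolation by L:
fs_out = L * fs_in = 16 * 22050 = 352800 Hz

Step 2 — Nyquist frequency of the output stream:
f_Nyq = fs_out / 2 = 352800 / 2 = 176400.0 Hz

fs_out = 352800 Hz; f_Nyquist = 176400.0 Hz


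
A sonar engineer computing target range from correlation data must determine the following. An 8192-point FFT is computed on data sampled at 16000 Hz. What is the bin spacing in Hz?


DFT frequency resolution:
df = fs / N
   = 16000 / 8192
   = 1.9531 Hz

1.9531 Hz


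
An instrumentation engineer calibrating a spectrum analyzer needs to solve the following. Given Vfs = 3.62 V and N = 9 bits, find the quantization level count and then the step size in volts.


Step 1 — number of quantization levels:
L = 2^N = 2^9 = 512

Step 2 — LSB step size:
delta = Vfs / L
      = 3.62 / 512
      = 0.00707031 V

Levels = 512; step size = 0.00707031 V


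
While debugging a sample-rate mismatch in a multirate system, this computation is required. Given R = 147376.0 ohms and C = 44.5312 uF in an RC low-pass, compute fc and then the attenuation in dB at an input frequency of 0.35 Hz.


Step 1 — cutoff frequency:
fc = 1 / (2*pi*R*C)
C = 44.5312 uF = 4.45312e-05 F
fc = 1 / (2*pi*147376.0*4.45312e-05)
   = 0.024251 Hz

Step 2 — magnitude at f = 0.35 Hz:
|H(f)| = 1 / sqrt(1 + (f/fc)^2)
f/fc = 0.35 / 0.024251 = 14.432395
|H| = 1 / sqrt(1 + 208.294025) = 0.0691228
|H|_dB = 20*log10(0.0691228) = -23.21 dB

fc = 0.024251 Hz; |H(0.35 Hz)| = -23.21 dB


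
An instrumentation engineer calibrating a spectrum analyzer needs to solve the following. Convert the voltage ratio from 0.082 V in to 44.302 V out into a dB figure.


Voltage gain in dB:
G = 20 * log10(Vout / Vin)
  = 20 * log10(44.302 / 0.082)
  = 20 * log10(540.268293)
  = 20 * 2.732609
  = 54.65 dB

54.65 dB


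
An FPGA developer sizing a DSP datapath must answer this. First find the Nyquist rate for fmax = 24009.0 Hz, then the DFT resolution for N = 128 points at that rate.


Step 1 — Nyquist sampling rate:
fs = 2 * fmax = 2 * 24009.0 = 48018.0 Hz

Step 2 — DFT bin spacing:
df = fs / N = 48018.0 / 128 = 375.1406 Hz

375.1406 Hz


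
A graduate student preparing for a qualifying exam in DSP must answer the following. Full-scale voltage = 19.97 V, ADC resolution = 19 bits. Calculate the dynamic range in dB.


Dynamic range from full-scale to LSB:
V_min = V_max / 2^bits = 19.97 / 2^19
DR = 20 * log10(V_max / V_min)
   = 20 * log10(2^19)
   = 20 * 19 * log10(2)
   = 114.39 dB

114.39 dB


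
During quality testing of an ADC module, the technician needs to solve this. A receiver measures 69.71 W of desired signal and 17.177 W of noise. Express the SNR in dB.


SNR in decibels:
SNR = 10 * log10(Ps / Pn)
    = 10 * log10(69.71 / 17.177)
    = 10 * log10(4.0583)
    = 10 * 0.6083
    = 6.08 dB

6.08 dB


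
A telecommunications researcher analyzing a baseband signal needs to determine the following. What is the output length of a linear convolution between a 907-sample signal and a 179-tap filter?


Linear convolution output length:
L = N + M - 1
  = 907 + 179 - 1
  = 1085 samples

1085


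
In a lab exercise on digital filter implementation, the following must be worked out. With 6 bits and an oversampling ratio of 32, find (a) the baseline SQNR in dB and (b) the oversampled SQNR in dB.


Step 1 — baseline SQNR at Nyquist:
SQNR_base = 6.02*N + 1.76
          = 6.02*6 + 1.76
          = 37.88 dB

Step 2 — oversampling processing gain:
G = 10*log10(OSR) = 10*log10(32) = 15.05 dB

Step 3 — total:
SQNR_total = 37.88 + 15.05 = 52.93 dB

Base SQNR = 37.88 dB; oversampled SQNR = 52.93 dB


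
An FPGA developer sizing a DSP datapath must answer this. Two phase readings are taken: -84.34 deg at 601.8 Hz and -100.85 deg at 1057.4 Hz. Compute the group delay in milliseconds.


Group delay from phase difference:
tau = -d(phi)/d(omega)
d(phi) = -16.51 deg = -0.288154 rad
d(omega) = 2*pi*(1057.4 - 601.8) = 2862.6192 rad/s
tau = -(-0.288154) / 2862.6192
    = 0.1007 ms

0.1007 ms


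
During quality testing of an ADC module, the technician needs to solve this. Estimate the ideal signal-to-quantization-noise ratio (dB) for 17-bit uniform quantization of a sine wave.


Theoretical SNR for a full-scale sinusoid:
SNR = 6.02 * N + 1.76
    = 6.02 * 17 + 1.76
    = 102.34 + 1.76
    = 104.1 dB

104.1 dB


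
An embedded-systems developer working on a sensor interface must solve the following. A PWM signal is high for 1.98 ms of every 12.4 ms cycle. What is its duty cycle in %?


Duty cycle as a percentage:
DC = (t_on / T) * 100
   = (1.98 / 12.4) * 100
   = 0.159677 * 100
   = 15.97 %

15.97 %


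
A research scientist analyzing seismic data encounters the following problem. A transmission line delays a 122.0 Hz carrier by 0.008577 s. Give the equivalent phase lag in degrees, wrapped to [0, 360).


Phase shift from frequency and time delay:
phi = 360 * f * t_delay
    = 360 * 122.0 * 0.008577
    = 376.7 degrees
    mod 360 = 16.7 degrees

16.7 degrees


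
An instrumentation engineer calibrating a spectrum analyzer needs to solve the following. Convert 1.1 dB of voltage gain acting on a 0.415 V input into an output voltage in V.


Output voltage from dB gain:
V_out = V_in * 10^(gain_dB / 20)
      = 0.415 * 10^(1.1 / 20)
      = 0.415 * 1.135011
      = 0.471 V

0.471 V


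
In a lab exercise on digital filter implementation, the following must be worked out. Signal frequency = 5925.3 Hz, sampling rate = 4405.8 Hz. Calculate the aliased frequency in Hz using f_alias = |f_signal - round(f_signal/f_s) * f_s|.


Compute the nearest integer multiple of fs to the signal:
n = round(5925.3 / 4405.8) = 1
f_alias = |5925.3 - 1 * 4405.8|
        = |5925.3 - 4405.8|
        = 1519.5 Hz

1519.5


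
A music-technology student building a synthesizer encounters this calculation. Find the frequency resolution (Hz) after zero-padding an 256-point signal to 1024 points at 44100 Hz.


Frequency resolution after zero-padding:
N_padded = 256 * 4 = 1024
df = fs / N_padded
   = 44100 / 1024
   = 43.0664 Hz

43.0664 Hz


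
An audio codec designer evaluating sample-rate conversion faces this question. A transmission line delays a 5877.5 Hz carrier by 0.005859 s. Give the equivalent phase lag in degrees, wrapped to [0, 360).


Phase shift from frequency and time delay:
phi = 360 * f * t_delay
    = 360 * 5877.5 * 0.005859
    = 12397.06 degrees
    mod 360 = 157.06 degrees

157.06 degrees


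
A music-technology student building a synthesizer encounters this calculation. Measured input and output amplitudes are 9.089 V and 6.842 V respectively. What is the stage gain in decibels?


Voltage gain in dB:
G = 20 * log10(Vout / Vin)
  = 20 * log10(6.842 / 9.089)
  = 20 * log10(0.752778)
  = 20 * -0.123333
  = -2.47 dB

-2.47 dB


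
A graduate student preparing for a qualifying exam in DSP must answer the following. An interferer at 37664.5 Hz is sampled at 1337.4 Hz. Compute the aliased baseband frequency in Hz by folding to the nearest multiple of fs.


Compute the nearest integer multiple of fs to the signal:
n = round(37664.5 / 1337.4) = 28
f_alias = |37664.5 - 28 * 1337.4|
        = |37664.5 - 37447.2|
        = 217.3 Hz

217.3


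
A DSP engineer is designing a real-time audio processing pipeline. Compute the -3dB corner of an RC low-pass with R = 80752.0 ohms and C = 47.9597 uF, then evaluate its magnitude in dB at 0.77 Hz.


Step 1 — cutoff frequency:
fc = 1 / (2*pi*R*C)
C = 47.9597 uF = 4.79597e-05 F
fc = 1 / (2*pi*80752.0*4.79597e-05)
   = 0.0410951 Hz

Step 2 — magnitude at f = 0.77 Hz:
|H(f)| = 1 / sqrt(1 + (f/fc)^2)
f/fc = 0.77 / 0.0410951 = 18.737027
|H| = 1 / sqrt(1 + 351.076181) = 0.0532944
|H|_dB = 20*log10(0.0532944) = -25.47 dB

fc = 0.0410951 Hz; |H(0.77 Hz)| = -25.47 dB


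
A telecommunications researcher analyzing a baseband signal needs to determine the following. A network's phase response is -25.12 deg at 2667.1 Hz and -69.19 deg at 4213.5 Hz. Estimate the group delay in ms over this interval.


Group delay from phase difference:
tau = -d(phi)/d(omega)
d(phi) = -44.07 deg = -0.769167 rad
d(omega) = 2*pi*(4213.5 - 2667.1) = 9716.3178 rad/s
tau = -(-0.769167) / 9716.3178
    = 0.0792 ms

0.0792 ms


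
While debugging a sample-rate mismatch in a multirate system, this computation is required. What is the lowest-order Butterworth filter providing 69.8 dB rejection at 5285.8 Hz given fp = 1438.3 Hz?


Butterworth filter order formula:
n = log10(10^(A/10) - 1) / (2 * log10(f_stop/f_pass))
10^(69.8/10) - 1 = 9549924.8602
f_stop/f_pass = 5285.8 / 1438.3 = 3.675
n = 6.1741 -> ceil = 7

7


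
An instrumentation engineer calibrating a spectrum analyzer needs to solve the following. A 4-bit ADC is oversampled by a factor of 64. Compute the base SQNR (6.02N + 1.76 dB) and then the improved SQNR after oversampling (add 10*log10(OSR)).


Step 1 — baseline SQNR at Nyquist:
SQNR_base = 6.02*N + 1.76
          = 6.02*4 + 1.76
          = 25.84 dB

Step 2 — oversampling processing gain:
G = 10*log10(OSR) = 10*log10(64) = 18.06 dB

Step 3 — total:
SQNR_total = 25.84 + 18.06 = 43.9 dB

Base SQNR = 25.84 dB; oversampled SQNR = 43.9 dB


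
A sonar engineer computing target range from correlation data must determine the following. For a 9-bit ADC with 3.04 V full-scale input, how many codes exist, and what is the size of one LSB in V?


Step 1 — number of quantization levels:
L = 2^N = 2^9 = 512

Step 2 — LSB step size:
delta = Vfs / L
      = 3.04 / 512
      = 0.0059375 V

Levels = 512; step size = 0.0059375 V


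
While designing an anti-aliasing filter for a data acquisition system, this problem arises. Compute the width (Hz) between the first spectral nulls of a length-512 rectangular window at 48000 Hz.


Main lobe width for a rectangular window:
Width = 2 * fs / N
      = 2 * 48000 / 512
      = 96000 / 512
      = 187.5 Hz

187.5 Hz


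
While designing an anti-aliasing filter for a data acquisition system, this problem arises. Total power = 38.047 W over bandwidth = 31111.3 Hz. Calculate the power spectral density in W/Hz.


Power spectral density:
PSD = P / BW
    = 38.047 / 31111.3
    = 0.00122293 W/Hz

0.00122293 W/Hz


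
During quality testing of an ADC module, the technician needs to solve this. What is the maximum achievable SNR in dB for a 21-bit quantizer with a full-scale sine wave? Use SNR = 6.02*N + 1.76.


Theoretical SNR for a full-scale sinusoid:
SNR = 6.02 * N + 1.76
    = 6.02 * 21 + 1.76
    = 126.42 + 1.76
    = 128.18 dB

128.18 dB


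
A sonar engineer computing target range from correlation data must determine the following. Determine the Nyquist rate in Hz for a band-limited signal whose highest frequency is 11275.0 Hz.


The Nyquist rate is twice the maximum frequency component.
fs_min = 2 * fmax
      = 2 * 11275.0
      = 22550.0 Hz

22550.0


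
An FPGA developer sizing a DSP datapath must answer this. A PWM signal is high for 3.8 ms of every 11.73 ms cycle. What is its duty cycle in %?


Duty cycle as a percentage:
DC = (t_on / T) * 100
   = (3.8 / 11.73) * 100
   = 0.323956 * 100
   = 32.4 %

32.4 %


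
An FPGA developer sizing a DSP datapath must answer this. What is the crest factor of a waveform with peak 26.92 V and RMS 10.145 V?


Crest factor is the ratio of peak to RMS:
CF = V_peak / V_rms
   = 26.92 / 10.145
   = 2.6535

2.6535


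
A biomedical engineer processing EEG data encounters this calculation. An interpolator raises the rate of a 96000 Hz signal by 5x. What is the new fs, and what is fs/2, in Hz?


Step 1 — output sample rate after interpolation by L:
fs_out = L * fs_in = 5 * 96000 = 480000 Hz

Step 2 — Nyquist frequency of the output stream:
f_Nyq = fs_out / 2 = 480000 / 2 = 240000.0 Hz

fs_out = 480000 Hz; f_Nyquist = 240000.0 Hz


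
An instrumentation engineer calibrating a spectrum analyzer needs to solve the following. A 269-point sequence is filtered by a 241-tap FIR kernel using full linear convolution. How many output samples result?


Linear convolution output length:
L = N + M - 1
  = 269 + 241 - 1
  = 509 samples

509


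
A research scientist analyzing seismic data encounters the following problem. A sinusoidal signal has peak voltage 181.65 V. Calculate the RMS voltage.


RMS voltage for a sinusoidal waveform:
V_rms = V_peak / sqrt(2)
      = 181.65 / 1.414214
      = 128.446 V

128.446 V


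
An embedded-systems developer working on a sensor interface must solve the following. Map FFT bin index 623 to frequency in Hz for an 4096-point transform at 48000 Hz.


Frequency of DFT bin k:
f_k = k * fs / N
    = 623 * 48000 / 4096
    = 29904000 / 4096
    = 7300.781 Hz

7300.781 Hz


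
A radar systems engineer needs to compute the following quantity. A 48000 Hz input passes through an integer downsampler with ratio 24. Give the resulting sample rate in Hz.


Decimation reduces the sample rate:
fs_out = fs_in / M
       = 48000 / 24
       = 2000.0 Hz

2000.0 Hz


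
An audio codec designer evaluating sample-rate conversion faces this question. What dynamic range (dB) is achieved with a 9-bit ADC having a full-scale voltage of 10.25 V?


Dynamic range from full-scale to LSB:
V_min = V_max / 2^bits = 10.25 / 2^9
DR = 20 * log10(V_max / V_min)
   = 20 * log10(2^9)
   = 20 * 9 * log10(2)
   = 54.19 dB

54.19 dB


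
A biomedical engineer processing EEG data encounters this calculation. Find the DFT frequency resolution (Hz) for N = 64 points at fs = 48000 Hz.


DFT frequency resolution:
df = fs / N
   = 48000 / 64
   = 750.0 Hz

750.0 Hz


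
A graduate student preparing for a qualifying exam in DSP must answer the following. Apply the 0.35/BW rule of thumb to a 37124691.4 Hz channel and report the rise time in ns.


Rise time from bandwidth relationship:
tr = 0.35 / BW
   = 0.35 / 37124691.4
   = 9.427687795e-09 s
   = 9.4277 ns

9.4277 ns


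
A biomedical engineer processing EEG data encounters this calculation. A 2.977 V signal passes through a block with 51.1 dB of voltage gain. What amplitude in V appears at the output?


Output voltage from dB gain:
V_out = V_in * 10^(gain_dB / 20)
      = 2.977 * 10^(51.1 / 20)
      = 2.977 * 358.921935
      = 1068.5106 V

1068.5106 V


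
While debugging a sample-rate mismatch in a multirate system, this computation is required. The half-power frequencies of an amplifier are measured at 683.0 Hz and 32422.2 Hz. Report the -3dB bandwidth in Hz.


Bandwidth is the difference of -3dB frequencies:
BW = f_high - f_low
   = 32422.2 - 683.0
   = 31739.2 Hz

31739.2 Hz


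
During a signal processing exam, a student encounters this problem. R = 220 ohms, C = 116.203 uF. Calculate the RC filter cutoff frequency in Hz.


Cutoff frequency of a first-order RC filter:
fc = 1 / (2 * pi * R * C)
C = 116.203 uF = 0.000116203 F
fc = 1 / (2 * pi * 220 * 0.000116203)
   = 1 / 0.16062749609504
   = 6.225584 Hz

6.225584 Hz


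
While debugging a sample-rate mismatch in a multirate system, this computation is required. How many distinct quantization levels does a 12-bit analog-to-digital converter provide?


Number of quantization levels = 2^N
= 2^12
= 4096

4096


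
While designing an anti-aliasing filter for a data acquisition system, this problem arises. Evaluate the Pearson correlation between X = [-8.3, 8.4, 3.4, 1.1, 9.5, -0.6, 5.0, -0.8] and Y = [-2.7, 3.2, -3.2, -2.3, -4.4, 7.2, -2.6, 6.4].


Pearson correlation coefficient (population):
r = cov(X,Y) / (std(X) * std(Y))
Mean X = 2.2125, Mean Y = 0.2
Cov(X,Y) = -3.9875
Std(X) = 5.353839, Std(Y) = 4.354021
r = -0.1711

-0.1711


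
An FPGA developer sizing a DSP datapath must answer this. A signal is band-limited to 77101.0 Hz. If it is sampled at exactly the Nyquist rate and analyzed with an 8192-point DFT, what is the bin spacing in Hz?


Step 1 — Nyquist sampling rate:
fs = 2 * fmax = 2 * 77101.0 = 154202.0 Hz

Step 2 — DFT bin spacing:
df = fs / N = 154202.0 / 8192 = 18.8235 Hz

18.8235 Hz


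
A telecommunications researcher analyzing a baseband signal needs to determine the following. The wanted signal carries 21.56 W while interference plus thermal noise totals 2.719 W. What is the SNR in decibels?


SNR in decibels:
SNR = 10 * log10(Ps / Pn)
    = 10 * log10(21.56 / 2.719)
    = 10 * log10(7.9294)
    = 10 * 0.8992
    = 8.99 dB

8.99 dB


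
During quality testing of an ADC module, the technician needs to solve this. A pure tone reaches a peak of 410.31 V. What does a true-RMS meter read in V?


RMS voltage for a sinusoidal waveform:
V_rms = V_peak / sqrt(2)
      = 410.31 / 1.414214
      = 290.133 V

290.133 V


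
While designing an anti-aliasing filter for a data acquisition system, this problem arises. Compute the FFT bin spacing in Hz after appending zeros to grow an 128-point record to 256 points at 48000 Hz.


Frequency resolution after zero-padding:
N_padded = 128 * 2 = 256
df = fs / N_padded
   = 48000 / 256
   = 187.5 Hz

187.5 Hz


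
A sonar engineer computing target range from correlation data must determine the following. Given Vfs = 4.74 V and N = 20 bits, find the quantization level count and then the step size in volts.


Step 1 — number of quantization levels:
L = 2^N = 2^20 = 1048576

Step 2 — LSB step size:
delta = Vfs / L
      = 4.74 / 1048576
      = 4.52e-06 V

Levels = 1048576; step size = 4.52e-06 V


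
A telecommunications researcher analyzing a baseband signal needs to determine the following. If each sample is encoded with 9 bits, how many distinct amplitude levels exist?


Number of quantization levels = 2^N
= 2^9
= 512

512


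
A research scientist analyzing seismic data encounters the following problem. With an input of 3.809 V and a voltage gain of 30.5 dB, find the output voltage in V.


Output voltage from dB gain:
V_out = V_in * 10^(gain_dB / 20)
      = 3.809 * 10^(30.5 / 20)
      = 3.809 * 33.496544
      = 127.5883 V

127.5883 V


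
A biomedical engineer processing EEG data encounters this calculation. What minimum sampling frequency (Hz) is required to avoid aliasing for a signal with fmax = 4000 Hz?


The Nyquist rate is twice the maximum frequency component.
fs_min = 2 * fmax
      = 2 * 4000
      = 8000 Hz

8000


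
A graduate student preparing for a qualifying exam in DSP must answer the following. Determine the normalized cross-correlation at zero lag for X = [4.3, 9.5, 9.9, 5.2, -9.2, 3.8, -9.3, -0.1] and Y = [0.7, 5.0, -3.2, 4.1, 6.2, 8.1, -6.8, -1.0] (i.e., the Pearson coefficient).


Pearson correlation coefficient (population):
r = cov(X,Y) / (std(X) * std(Y))
Mean X = 1.7625, Mean Y = 1.6375
Cov(X,Y) = 6.767656
Std(X) = 7.022453, Std(Y) = 4.774656
r = 0.2018

0.2018


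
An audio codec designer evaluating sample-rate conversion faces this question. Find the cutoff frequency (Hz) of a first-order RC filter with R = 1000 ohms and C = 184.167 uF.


Cutoff frequency of a first-order RC filter:
fc = 1 / (2 * pi * R * C)
C = 184.167 uF = 0.000184167 F
fc = 1 / (2 * pi * 1000 * 0.000184167)
   = 1 / 1.1571553884673
   = 0.864188 Hz

0.864188 Hz


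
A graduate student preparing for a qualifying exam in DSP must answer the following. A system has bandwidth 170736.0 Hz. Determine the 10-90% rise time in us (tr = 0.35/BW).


Rise time from bandwidth relationship:
tr = 0.35 / BW
   = 0.35 / 170736.0
   = 2.049948458e-06 s
   = 2.0499 us

2.0499 us


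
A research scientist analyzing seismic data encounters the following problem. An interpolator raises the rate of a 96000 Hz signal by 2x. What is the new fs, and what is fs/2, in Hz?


Step 1 — output sample rate after interpolation by L:
fs_out = L * fs_in = 2 * 96000 = 192000 Hz

Step 2 — Nyquist frequency of the output stream:
f_Nyq = fs_out / 2 = 192000 / 2 = 96000.0 Hz

fs_out = 192000 Hz; f_Nyquist = 96000.0 Hz


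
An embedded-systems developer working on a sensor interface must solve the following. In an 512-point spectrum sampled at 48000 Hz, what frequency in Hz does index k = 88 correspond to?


Frequency of DFT bin k:
f_k = k * fs / N
    = 88 * 48000 / 512
    = 4224000 / 512
    = 8250.0 Hz

8250.0 Hz


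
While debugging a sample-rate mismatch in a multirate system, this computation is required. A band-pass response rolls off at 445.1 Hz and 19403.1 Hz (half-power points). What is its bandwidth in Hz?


Bandwidth is the difference of -3dB frequencies:
BW = f_high - f_low
   = 19403.1 - 445.1
   = 18958.0 Hz

18958.0 Hz


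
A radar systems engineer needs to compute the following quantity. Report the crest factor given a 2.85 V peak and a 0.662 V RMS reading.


Crest factor is the ratio of peak to RMS:
CF = V_peak / V_rms
   = 2.85 / 0.662
   = 4.3051

4.3051


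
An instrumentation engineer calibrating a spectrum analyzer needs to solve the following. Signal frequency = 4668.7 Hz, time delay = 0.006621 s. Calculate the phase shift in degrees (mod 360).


Phase shift from frequency and time delay:
phi = 360 * f * t_delay
    = 360 * 4668.7 * 0.006621
    = 11128.13 degrees
    mod 360 = 328.13 degrees

328.13 degrees


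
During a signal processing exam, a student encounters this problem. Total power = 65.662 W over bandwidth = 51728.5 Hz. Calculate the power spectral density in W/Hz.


Power spectral density:
PSD = P / BW
    = 65.662 / 51728.5
    = 0.00126936 W/Hz

0.00126936 W/Hz
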